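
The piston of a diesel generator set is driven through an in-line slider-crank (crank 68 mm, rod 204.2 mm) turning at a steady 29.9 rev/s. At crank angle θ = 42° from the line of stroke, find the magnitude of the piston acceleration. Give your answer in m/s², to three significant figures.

1890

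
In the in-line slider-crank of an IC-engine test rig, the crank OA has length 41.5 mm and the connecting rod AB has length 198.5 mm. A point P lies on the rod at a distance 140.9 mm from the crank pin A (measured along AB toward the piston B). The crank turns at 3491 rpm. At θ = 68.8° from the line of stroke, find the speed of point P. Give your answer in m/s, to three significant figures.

15.0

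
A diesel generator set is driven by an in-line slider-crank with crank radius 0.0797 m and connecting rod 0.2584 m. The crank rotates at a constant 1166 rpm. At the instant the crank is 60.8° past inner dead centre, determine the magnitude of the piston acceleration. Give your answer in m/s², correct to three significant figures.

ω = 2π·1166/60 = 122.1 rad/s
x(θ) = r cosθ + √(L² − r² sin²θ); with ω constant, a = ω²·d²x/dθ².
d²x/dθ² = −r cosθ − r²(cos2θ)/√u − r⁴ sin²2θ/(4u^{3/2}),  u = L² − r² sin²θ = 0.0619303 m².
Substituting r = 0.0797 m, L = 0.2584 m, θ = 60.8°: d²x/dθ² = -0.025983 m.
a = ω²·d²x/dθ² = (122.1)²·(-0.025983) = -387.38 m/s²;  |a| = 387.38 m/s².

387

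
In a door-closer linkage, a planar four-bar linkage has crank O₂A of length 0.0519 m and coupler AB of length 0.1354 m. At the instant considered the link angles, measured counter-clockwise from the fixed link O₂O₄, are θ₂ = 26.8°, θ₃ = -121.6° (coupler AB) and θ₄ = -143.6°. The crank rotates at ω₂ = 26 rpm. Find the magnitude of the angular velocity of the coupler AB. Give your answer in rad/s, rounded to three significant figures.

0.465

ω₂ = 2.723 rad/s (from 26 rpm).
Differentiating the loop-closure r₂e^{iθ₂}+r₃e^{iθ₃}=r₁+r₄e^{iθ₄} gives r₂ω₂e^{iθ₂}+r₃ω₃e^{iθ₃}=r₄ω₄e^{iθ₄}.
Eliminating the other unknown: ω₃ = r₂ω₂ sin(θ₄−θ₂) / [r₃ sin(θ₃−θ₄)].
Numerator sine = -0.16677; denominator sine = +0.37461.
Result = 0.0519·2.723·(-0.16677) / (0.1354·(+0.37461)) = -0.46461 rad/s; magnitude 0.46461 rad/s.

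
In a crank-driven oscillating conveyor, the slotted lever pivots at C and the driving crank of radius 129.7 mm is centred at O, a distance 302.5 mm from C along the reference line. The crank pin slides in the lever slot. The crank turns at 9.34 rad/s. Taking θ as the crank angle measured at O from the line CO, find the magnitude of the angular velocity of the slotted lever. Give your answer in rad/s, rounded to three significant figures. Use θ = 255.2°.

ω = 9.34 rad/s
Crank pin A relative to C: A = (d + r cosθ, r sinθ); lever angle φ = atan2(r sinθ, d + r cosθ).
Differentiating tanφ: φ̇ = rω(d cosθ + r)/(d² + r² + 2dr cosθ).
d² + r² + 2dr cosθ = |CA|² = 0.0882839 m²;  d cosθ + r = +0.052428 m.
|ω_lever| = |0.1297·9.34·+0.052428| / 0.0882839 = 0.71939 rad/s.

0.719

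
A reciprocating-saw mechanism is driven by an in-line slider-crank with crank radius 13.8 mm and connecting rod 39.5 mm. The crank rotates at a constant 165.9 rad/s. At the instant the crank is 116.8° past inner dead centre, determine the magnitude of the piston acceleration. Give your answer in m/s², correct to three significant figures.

251

ω = 165.9 rad/s
x(θ) = r cosθ + √(L² − r² sin²θ); with ω constant, a = ω²·d²x/dθ².
d²x/dθ² = −r cosθ − r²(cos2θ)/√u − r⁴ sin²2θ/(4u^{3/2}),  u = L² − r² sin²θ = 0.00140852 m².
Substituting r = 0.0138 m, L = 0.0395 m, θ = 116.8°: d²x/dθ² = +0.0091222 m.
a = ω²·d²x/dθ² = (165.9)²·(+0.0091222) = +251.07 m/s²;  |a| = 251.07 m/s².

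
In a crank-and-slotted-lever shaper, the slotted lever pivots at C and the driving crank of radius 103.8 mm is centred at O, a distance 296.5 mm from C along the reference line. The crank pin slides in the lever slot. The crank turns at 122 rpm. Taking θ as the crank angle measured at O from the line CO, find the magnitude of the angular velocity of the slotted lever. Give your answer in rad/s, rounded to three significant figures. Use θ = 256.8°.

ω = 12.78 rad/s (from 122 rpm).
Crank pin A relative to C: A = (d + r cosθ, r sinθ); lever angle φ = atan2(r sinθ, d + r cosθ).
Differentiating tanφ: φ̇ = rω(d cosθ + r)/(d² + r² + 2dr cosθ).
d² + r² + 2dr cosθ = |CA|² = 0.0846309 m²;  d cosθ + r = +0.036094 m.
|ω_lever| = |0.1038·12.78·+0.036094| / 0.0846309 = 0.56558 rad/s.

0.566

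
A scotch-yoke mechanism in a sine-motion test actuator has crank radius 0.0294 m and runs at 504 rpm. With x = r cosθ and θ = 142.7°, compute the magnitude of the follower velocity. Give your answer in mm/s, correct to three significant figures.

ω = 52.78 rad/s (from 504 rpm).
x = r cosθ ⇒ ẋ = −rω sinθ.
|v| = rω|sinθ| = 0.0294·52.78·|sin 142.7°| = 0.94031 m/s = 940.31 mm/s.

940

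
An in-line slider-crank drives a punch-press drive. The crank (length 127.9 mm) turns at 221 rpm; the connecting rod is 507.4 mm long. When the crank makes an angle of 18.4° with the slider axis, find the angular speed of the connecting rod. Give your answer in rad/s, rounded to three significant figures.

5.55

ω = 23.14 rad/s (converted from 221 rpm).
The rod makes angle φ with the slider axis where L sinφ = r sinθ; differentiating, L cosφ·φ̇ = r ω cosθ.
L cosφ = √(L² − r² sin²θ) = 0.50579 m.
|ω_rod| = r ω |cosθ| / √(L² − r² sin²θ) = 0.1279·23.14·0.94888/0.50579 = 5.553 rad/s.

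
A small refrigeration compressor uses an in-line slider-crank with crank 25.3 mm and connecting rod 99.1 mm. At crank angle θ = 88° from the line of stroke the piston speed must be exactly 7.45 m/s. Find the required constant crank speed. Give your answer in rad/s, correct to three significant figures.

292

For an in-line slider-crank, |v_piston| = rω|sinθ|·[1 + r cosθ/√(L² − r² sin²θ)].
With r = 0.0253 m, L = 0.0991 m, θ = 88°: the bracketed kinematic factor |dx/dθ| = 0.025518 m.
ω = v/|dx/dθ| = 7.45/0.025518 = 291.96 rad/s.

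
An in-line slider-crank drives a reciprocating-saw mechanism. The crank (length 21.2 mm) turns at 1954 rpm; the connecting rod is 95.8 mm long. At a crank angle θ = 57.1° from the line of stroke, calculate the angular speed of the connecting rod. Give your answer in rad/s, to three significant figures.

25.0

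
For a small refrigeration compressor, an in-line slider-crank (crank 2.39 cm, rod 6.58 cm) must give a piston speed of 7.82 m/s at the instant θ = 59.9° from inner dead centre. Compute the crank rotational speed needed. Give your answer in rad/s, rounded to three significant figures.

For an in-line slider-crank, |v_piston| = rω|sinθ|·[1 + r cosθ/√(L² − r² sin²θ)].
With r = 0.0239 m, L = 0.0658 m, θ = 59.9°: the bracketed kinematic factor |dx/dθ| = 0.024645 m.
ω = v/|dx/dθ| = 7.82/0.024645 = 317.31 rad/s.

317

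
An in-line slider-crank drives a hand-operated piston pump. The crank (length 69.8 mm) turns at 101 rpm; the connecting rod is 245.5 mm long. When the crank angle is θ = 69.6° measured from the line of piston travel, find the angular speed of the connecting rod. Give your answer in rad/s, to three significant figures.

1.09

ω = 10.58 rad/s (converted from 101 rpm).
The rod makes angle φ with the slider axis where L sinφ = r sinθ; differentiating, L cosφ·φ̇ = r ω cosθ.
L cosφ = √(L² − r² sin²θ) = 0.23662 m.
|ω_rod| = r ω |cosθ| / √(L² − r² sin²θ) = 0.0698·10.58·0.34857/0.23662 = 1.0875 rad/s.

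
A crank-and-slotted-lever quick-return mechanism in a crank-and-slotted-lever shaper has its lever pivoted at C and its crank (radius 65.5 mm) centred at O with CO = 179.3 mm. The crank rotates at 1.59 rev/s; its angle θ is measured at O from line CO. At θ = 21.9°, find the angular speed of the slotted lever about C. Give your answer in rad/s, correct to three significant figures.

ω = 9.99 rad/s (from 1.59 rev/s).
Crank pin A relative to C: A = (d + r cosθ, r sinθ); lever angle φ = atan2(r sinθ, d + r cosθ).
Differentiating tanφ: φ̇ = rω(d cosθ + r)/(d² + r² + 2dr cosθ).
d² + r² + 2dr cosθ = |CA|² = 0.058232 m²;  d cosθ + r = +0.23186 m.
|ω_lever| = |0.0655·9.99·+0.23186| / 0.058232 = 2.6055 rad/s.

2.61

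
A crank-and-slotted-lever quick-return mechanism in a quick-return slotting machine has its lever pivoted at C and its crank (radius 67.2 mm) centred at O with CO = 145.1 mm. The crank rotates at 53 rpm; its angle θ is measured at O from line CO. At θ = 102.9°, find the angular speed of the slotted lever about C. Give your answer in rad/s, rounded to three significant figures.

0.612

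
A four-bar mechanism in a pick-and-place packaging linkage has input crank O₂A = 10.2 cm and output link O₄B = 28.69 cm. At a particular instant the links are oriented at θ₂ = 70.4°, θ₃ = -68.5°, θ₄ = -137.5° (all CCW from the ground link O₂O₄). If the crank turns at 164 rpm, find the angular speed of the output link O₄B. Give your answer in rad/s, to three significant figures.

4.30

ω₂ = 17.17 rad/s (from 164 rpm).
Differentiating the loop-closure r₂e^{iθ₂}+r₃e^{iθ₃}=r₁+r₄e^{iθ₄} gives r₂ω₂e^{iθ₂}+r₃ω₃e^{iθ₃}=r₄ω₄e^{iθ₄}.
Eliminating the other unknown: ω₄ = r₂ω₂ sin(θ₂−θ₃) / [r₄ sin(θ₄−θ₃)].
Numerator sine = +0.65738; denominator sine = -0.93358.
Result = 0.102·17.17·(+0.65738) / (0.2869·(-0.93358)) = -4.2994 rad/s; magnitude 4.2994 rad/s.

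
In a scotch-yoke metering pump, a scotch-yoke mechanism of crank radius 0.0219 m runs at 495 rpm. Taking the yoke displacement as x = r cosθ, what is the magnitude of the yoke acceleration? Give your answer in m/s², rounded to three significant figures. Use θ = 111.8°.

ω = 51.84 rad/s (from 495 rpm).
x = r cosθ ⇒ ẍ = −rω² cosθ (ω constant).
|a| = rω²|cosθ| = 0.0219·(51.84)²·|cos 111.8°| = 21.853 m/s².

21.9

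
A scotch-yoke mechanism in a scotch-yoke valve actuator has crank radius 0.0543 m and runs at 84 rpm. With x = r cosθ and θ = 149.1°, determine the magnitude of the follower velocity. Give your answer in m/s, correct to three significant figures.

ω = 8.796 rad/s (from 84 rpm).
x = r cosθ ⇒ ẋ = −rω sinθ.
|v| = rω|sinθ| = 0.0543·8.796·|sin 149.1°| = 0.24529 m/s.

0.245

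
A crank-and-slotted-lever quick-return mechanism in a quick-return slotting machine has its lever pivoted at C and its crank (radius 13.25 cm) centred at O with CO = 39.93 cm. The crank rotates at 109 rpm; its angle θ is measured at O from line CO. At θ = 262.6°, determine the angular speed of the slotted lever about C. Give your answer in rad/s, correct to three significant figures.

0.751

ω = 11.41 rad/s (from 109 rpm).
Crank pin A relative to C: A = (d + r cosθ, r sinθ); lever angle φ = atan2(r sinθ, d + r cosθ).
Differentiating tanφ: φ̇ = rω(d cosθ + r)/(d² + r² + 2dr cosθ).
d² + r² + 2dr cosθ = |CA|² = 0.163368 m²;  d cosθ + r = +0.081072 m.
|ω_lever| = |0.1325·11.41·+0.081072| / 0.163368 = 0.75054 rad/s.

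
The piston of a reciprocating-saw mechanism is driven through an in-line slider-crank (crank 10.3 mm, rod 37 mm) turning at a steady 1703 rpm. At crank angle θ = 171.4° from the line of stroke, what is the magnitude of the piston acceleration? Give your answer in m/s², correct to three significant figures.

ω = 2π·1703/60 = 178.3 rad/s
x(θ) = r cosθ + √(L² − r² sin²θ); with ω constant, a = ω²·d²x/dθ².
d²x/dθ² = −r cosθ − r²(cos2θ)/√u − r⁴ sin²2θ/(4u^{3/2}),  u = L² − r² sin²θ = 0.00136663 m².
Substituting r = 0.0103 m, L = 0.037 m, θ = 171.4°: d²x/dθ² = +0.0074379 m.
a = ω²·d²x/dθ² = (178.3)²·(+0.0074379) = +236.56 m/s²;  |a| = 236.56 m/s².

237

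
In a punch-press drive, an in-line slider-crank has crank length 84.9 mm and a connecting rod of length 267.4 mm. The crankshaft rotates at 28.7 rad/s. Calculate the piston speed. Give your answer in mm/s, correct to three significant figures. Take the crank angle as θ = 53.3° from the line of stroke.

ω = 28.7 rad/s
For an in-line slider-crank, x = r cosθ + √(L² − r² sin²θ), so v = −rω sinθ·[1 + r cosθ/√(L² − r² sin²θ)].
With r = 0.0849 m, L = 0.2674 m, θ = 53.3°: √(L² − r² sin²θ) = 0.25859 m.
v = −0.0849·28.7·0.80178·[1 + 0.0849·0.59763/0.25859] = -2.337 m/s.
|v| = 2.337 m/s = 2337 mm/s.

2340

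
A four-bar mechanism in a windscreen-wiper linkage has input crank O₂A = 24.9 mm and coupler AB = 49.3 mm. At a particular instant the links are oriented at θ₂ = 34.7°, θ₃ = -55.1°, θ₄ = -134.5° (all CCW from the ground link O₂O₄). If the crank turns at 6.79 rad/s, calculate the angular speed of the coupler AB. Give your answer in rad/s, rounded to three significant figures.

ω₂ = 6.79 rad/s
Differentiating the loop-closure r₂e^{iθ₂}+r₃e^{iθ₃}=r₁+r₄e^{iθ₄} gives r₂ω₂e^{iθ₂}+r₃ω₃e^{iθ₃}=r₄ω₄e^{iθ₄}.
Eliminating the other unknown: ω₃ = r₂ω₂ sin(θ₄−θ₂) / [r₃ sin(θ₃−θ₄)].
Numerator sine = -0.18738; denominator sine = +0.98294.
Result = 0.0249·6.79·(-0.18738) / (0.0493·(+0.98294)) = -0.65377 rad/s; magnitude 0.65377 rad/s.

0.654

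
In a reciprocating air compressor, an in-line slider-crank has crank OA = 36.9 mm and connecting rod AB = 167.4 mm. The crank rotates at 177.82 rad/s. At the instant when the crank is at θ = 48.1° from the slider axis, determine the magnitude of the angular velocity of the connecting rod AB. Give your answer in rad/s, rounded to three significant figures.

ω = 177.8 rad/s
The rod makes angle φ with the slider axis where L sinφ = r sinθ; differentiating, L cosφ·φ̇ = r ω cosθ.
L cosφ = √(L² − r² sin²θ) = 0.16513 m.
|ω_rod| = r ω |cosθ| / √(L² − r² sin²θ) = 0.0369·177.8·0.66783/0.16513 = 26.537 rad/s.

26.5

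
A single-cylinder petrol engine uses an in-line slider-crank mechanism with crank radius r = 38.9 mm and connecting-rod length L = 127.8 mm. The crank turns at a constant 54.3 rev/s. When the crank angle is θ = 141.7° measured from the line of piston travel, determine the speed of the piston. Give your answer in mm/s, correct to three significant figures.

6220

ω = 2π·54.3 = 341.2 rad/s
For an in-line slider-crank, x = r cosθ + √(L² − r² sin²θ), so v = −rω sinθ·[1 + r cosθ/√(L² − r² sin²θ)].
With r = 0.0389 m, L = 0.1278 m, θ = 141.7°: √(L² − r² sin²θ) = 0.12551 m.
v = −0.0389·341.2·0.61978·[1 + 0.0389·-0.78478/0.12551] = -6.2248 m/s.
|v| = 6.2248 m/s = 6224.8 mm/s.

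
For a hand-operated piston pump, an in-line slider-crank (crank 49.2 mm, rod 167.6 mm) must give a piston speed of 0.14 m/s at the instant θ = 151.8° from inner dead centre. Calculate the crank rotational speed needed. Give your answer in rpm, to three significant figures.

77.8

For an in-line slider-crank, |v_piston| = rω|sinθ|·[1 + r cosθ/√(L² − r² sin²θ)].
With r = 0.0492 m, L = 0.1676 m, θ = 151.8°: the bracketed kinematic factor |dx/dθ| = 0.017176 m.
ω = v/|dx/dθ| = 0.14/0.017176 = 8.151 rad/s.
N = 60ω/(2π) = 77.836 rpm.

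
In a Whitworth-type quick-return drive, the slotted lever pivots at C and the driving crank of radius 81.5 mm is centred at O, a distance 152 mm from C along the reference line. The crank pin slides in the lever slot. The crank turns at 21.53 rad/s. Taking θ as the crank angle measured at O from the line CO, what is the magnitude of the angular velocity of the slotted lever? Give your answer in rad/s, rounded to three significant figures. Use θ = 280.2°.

5.57

ω = 21.53 rad/s
Crank pin A relative to C: A = (d + r cosθ, r sinθ); lever angle φ = atan2(r sinθ, d + r cosθ).
Differentiating tanφ: φ̇ = rω(d cosθ + r)/(d² + r² + 2dr cosθ).
d² + r² + 2dr cosθ = |CA|² = 0.0341337 m²;  d cosθ + r = +0.10842 m.
|ω_lever| = |0.0815·21.53·+0.10842| / 0.0341337 = 5.5733 rad/s.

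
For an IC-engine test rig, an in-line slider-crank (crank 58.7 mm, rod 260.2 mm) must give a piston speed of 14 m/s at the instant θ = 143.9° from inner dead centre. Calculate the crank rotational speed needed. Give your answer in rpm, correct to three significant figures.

4740

For an in-line slider-crank, |v_piston| = rω|sinθ|·[1 + r cosθ/√(L² − r² sin²θ)].
With r = 0.0587 m, L = 0.2602 m, θ = 143.9°: the bracketed kinematic factor |dx/dθ| = 0.028225 m.
ω = v/|dx/dθ| = 14/0.028225 = 496.01 rad/s.
N = 60ω/(2π) = 4736.6 rpm.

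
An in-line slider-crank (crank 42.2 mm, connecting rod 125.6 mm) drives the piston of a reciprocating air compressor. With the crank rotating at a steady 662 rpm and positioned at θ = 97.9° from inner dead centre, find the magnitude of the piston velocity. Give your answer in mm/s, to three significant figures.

2760

ω = 2π·662/60 = 69.32 rad/s
For an in-line slider-crank, x = r cosθ + √(L² − r² sin²θ), so v = −rω sinθ·[1 + r cosθ/√(L² − r² sin²θ)].
With r = 0.0422 m, L = 0.1256 m, θ = 97.9°: √(L² − r² sin²θ) = 0.11844 m.
v = −0.0422·69.32·0.99051·[1 + 0.0422·-0.13744/0.11844] = -2.7558 m/s.
|v| = 2.7558 m/s = 2755.8 mm/s.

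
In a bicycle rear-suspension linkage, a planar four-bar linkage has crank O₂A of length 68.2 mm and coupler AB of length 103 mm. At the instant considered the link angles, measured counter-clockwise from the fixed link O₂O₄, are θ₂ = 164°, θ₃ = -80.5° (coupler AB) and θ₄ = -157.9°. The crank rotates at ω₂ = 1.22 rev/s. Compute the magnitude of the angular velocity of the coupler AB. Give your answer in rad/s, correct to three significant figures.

ω₂ = 7.665 rad/s (from 1.22 rev/s).
Differentiating the loop-closure r₂e^{iθ₂}+r₃e^{iθ₃}=r₁+r₄e^{iθ₄} gives r₂ω₂e^{iθ₂}+r₃ω₃e^{iθ₃}=r₄ω₄e^{iθ₄}.
Eliminating the other unknown: ω₃ = r₂ω₂ sin(θ₄−θ₂) / [r₃ sin(θ₃−θ₄)].
Numerator sine = +0.61704; denominator sine = +0.97592.
Result = 0.0682·7.665·(+0.61704) / (0.103·(+0.97592)) = +3.2091 rad/s; magnitude 3.2091 rad/s.

3.21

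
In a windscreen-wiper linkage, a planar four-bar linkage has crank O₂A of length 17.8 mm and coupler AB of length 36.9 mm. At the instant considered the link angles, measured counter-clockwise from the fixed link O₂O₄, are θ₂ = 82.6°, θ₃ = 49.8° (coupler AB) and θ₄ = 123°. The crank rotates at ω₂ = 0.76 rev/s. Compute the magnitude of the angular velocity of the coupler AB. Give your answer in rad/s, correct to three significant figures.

1.56

ω₂ = 4.775 rad/s (from 0.76 rev/s).
Differentiating the loop-closure r₂e^{iθ₂}+r₃e^{iθ₃}=r₁+r₄e^{iθ₄} gives r₂ω₂e^{iθ₂}+r₃ω₃e^{iθ₃}=r₄ω₄e^{iθ₄}.
Eliminating the other unknown: ω₃ = r₂ω₂ sin(θ₄−θ₂) / [r₃ sin(θ₃−θ₄)].
Numerator sine = +0.64812; denominator sine = -0.95732.
Result = 0.0178·4.775·(+0.64812) / (0.0369·(-0.95732)) = -1.5595 rad/s; magnitude 1.5595 rad/s.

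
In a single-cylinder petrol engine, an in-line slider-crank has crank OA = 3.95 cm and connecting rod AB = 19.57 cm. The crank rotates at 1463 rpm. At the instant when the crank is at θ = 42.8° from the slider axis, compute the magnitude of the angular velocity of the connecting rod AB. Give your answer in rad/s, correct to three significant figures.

ω = 153.2 rad/s (converted from 1463 rpm).
The rod makes angle φ with the slider axis where L sinφ = r sinθ; differentiating, L cosφ·φ̇ = r ω cosθ.
L cosφ = √(L² − r² sin²θ) = 0.19385 m.
|ω_rod| = r ω |cosθ| / √(L² − r² sin²θ) = 0.0395·153.2·0.73373/0.19385 = 22.905 rad/s.

22.9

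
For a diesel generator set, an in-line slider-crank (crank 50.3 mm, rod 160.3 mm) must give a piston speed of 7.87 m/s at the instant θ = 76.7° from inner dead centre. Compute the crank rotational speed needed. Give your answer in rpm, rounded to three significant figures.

For an in-line slider-crank, |v_piston| = rω|sinθ|·[1 + r cosθ/√(L² − r² sin²θ)].
With r = 0.0503 m, L = 0.1603 m, θ = 76.7°: the bracketed kinematic factor |dx/dθ| = 0.052662 m.
ω = v/|dx/dθ| = 7.87/0.052662 = 149.44 rad/s.
N = 60ω/(2π) = 1427.1 rpm.

1430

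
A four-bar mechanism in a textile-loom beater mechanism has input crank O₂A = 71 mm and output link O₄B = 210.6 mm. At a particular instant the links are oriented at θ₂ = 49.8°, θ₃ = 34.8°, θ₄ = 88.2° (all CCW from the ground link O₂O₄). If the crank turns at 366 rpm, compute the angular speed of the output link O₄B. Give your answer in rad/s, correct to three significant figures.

4.17

ω₂ = 38.33 rad/s (from 366 rpm).
Differentiating the loop-closure r₂e^{iθ₂}+r₃e^{iθ₃}=r₁+r₄e^{iθ₄} gives r₂ω₂e^{iθ₂}+r₃ω₃e^{iθ₃}=r₄ω₄e^{iθ₄}.
Eliminating the other unknown: ω₄ = r₂ω₂ sin(θ₂−θ₃) / [r₄ sin(θ₄−θ₃)].
Numerator sine = +0.25882; denominator sine = +0.80282.
Result = 0.071·38.33·(+0.25882) / (0.2106·(+0.80282)) = +4.1657 rad/s; magnitude 4.1657 rad/s.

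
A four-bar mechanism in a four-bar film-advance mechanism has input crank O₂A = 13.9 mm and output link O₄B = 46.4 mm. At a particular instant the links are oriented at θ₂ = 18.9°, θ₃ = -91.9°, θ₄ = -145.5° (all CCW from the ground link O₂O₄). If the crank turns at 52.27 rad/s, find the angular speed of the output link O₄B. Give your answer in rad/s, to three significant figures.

18.2

ω₂ = 52.27 rad/s
Differentiating the loop-closure r₂e^{iθ₂}+r₃e^{iθ₃}=r₁+r₄e^{iθ₄} gives r₂ω₂e^{iθ₂}+r₃ω₃e^{iθ₃}=r₄ω₄e^{iθ₄}.
Eliminating the other unknown: ω₄ = r₂ω₂ sin(θ₂−θ₃) / [r₄ sin(θ₄−θ₃)].
Numerator sine = +0.93483; denominator sine = -0.80489.
Result = 0.0139·52.27·(+0.93483) / (0.0464·(-0.80489)) = -18.186 rad/s; magnitude 18.186 rad/s.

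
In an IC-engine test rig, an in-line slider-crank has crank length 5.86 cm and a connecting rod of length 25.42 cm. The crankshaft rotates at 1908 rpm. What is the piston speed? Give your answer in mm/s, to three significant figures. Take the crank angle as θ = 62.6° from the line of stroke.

ω = 2π·1908/60 = 199.8 rad/s
For an in-line slider-crank, x = r cosθ + √(L² − r² sin²θ), so v = −rω sinθ·[1 + r cosθ/√(L² − r² sin²θ)].
With r = 0.0586 m, L = 0.2542 m, θ = 62.6°: √(L² − r² sin²θ) = 0.24882 m.
v = −0.0586·199.8·0.88782·[1 + 0.0586·0.46020/0.24882] = -11.522 m/s.
|v| = 11.522 m/s = 11522 mm/s.

11500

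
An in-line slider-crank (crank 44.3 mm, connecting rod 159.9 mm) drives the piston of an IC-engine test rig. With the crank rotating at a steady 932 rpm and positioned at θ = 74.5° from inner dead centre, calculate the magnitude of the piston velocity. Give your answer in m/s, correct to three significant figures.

4.49

ω = 2π·932/60 = 97.6 rad/s
For an in-line slider-crank, x = r cosθ + √(L² − r² sin²θ), so v = −rω sinθ·[1 + r cosθ/√(L² − r² sin²θ)].
With r = 0.0443 m, L = 0.1599 m, θ = 74.5°: √(L² − r² sin²θ) = 0.1541 m.
v = −0.0443·97.6·0.96363·[1 + 0.0443·0.26724/0.1541] = -4.4865 m/s.
|v| = 4.4865 m/s.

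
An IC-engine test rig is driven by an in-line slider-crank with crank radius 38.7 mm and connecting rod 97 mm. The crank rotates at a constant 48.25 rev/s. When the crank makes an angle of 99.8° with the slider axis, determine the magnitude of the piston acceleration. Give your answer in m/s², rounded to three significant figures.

2050

ω = 2π·48.2 = 303.2 rad/s
x(θ) = r cosθ + √(L² − r² sin²θ); with ω constant, a = ω²·d²x/dθ².
d²x/dθ² = −r cosθ − r²(cos2θ)/√u − r⁴ sin²2θ/(4u^{3/2}),  u = L² − r² sin²θ = 0.0079547 m².
Substituting r = 0.0387 m, L = 0.097 m, θ = 99.8°: d²x/dθ² = +0.022317 m.
a = ω²·d²x/dθ² = (303.2)²·(+0.022317) = +2051.2 m/s²;  |a| = 2051.2 m/s².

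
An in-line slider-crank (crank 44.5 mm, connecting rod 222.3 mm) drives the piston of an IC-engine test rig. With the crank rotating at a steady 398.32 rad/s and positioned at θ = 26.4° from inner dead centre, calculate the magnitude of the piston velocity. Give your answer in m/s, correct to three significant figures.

ω = 398.3 rad/s
For an in-line slider-crank, x = r cosθ + √(L² − r² sin²θ), so v = −rω sinθ·[1 + r cosθ/√(L² − r² sin²θ)].
With r = 0.0445 m, L = 0.2223 m, θ = 26.4°: √(L² − r² sin²θ) = 0.22142 m.
v = −0.0445·398.3·0.44464·[1 + 0.0445·0.89571/0.22142] = -9.3 m/s.
|v| = 9.3 m/s.

9.30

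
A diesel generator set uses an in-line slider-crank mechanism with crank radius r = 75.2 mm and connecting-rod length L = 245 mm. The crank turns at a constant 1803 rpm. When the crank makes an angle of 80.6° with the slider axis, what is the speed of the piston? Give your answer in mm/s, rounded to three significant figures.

14700

ω = 2π·1803/60 = 188.8 rad/s
For an in-line slider-crank, x = r cosθ + √(L² − r² sin²θ), so v = −rω sinθ·[1 + r cosθ/√(L² − r² sin²θ)].
With r = 0.0752 m, L = 0.245 m, θ = 80.6°: √(L² − r² sin²θ) = 0.2335 m.
v = −0.0752·188.8·0.98657·[1 + 0.0752·0.16333/0.2335] = -14.745 m/s.
|v| = 14.745 m/s = 14745 mm/s.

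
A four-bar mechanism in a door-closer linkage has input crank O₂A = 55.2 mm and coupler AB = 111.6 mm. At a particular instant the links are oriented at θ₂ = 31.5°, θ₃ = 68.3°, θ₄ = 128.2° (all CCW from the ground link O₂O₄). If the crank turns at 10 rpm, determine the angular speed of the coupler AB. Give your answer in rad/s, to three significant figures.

0.595

ω₂ = 1.047 rad/s (from 10 rpm).
Differentiating the loop-closure r₂e^{iθ₂}+r₃e^{iθ₃}=r₁+r₄e^{iθ₄} gives r₂ω₂e^{iθ₂}+r₃ω₃e^{iθ₃}=r₄ω₄e^{iθ₄}.
Eliminating the other unknown: ω₃ = r₂ω₂ sin(θ₄−θ₂) / [r₃ sin(θ₃−θ₄)].
Numerator sine = +0.99317; denominator sine = -0.86515.
Result = 0.0552·1.047·(+0.99317) / (0.1116·(-0.86515)) = -0.59461 rad/s; magnitude 0.59461 rad/s.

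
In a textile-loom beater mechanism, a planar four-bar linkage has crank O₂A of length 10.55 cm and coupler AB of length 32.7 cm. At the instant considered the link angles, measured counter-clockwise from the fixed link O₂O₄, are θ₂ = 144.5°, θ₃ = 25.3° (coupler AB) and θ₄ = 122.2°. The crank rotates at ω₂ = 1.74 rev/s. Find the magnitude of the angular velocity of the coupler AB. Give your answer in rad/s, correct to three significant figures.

1.35

ω₂ = 10.93 rad/s (from 1.74 rev/s).
Differentiating the loop-closure r₂e^{iθ₂}+r₃e^{iθ₃}=r₁+r₄e^{iθ₄} gives r₂ω₂e^{iθ₂}+r₃ω₃e^{iθ₃}=r₄ω₄e^{iθ₄}.
Eliminating the other unknown: ω₃ = r₂ω₂ sin(θ₄−θ₂) / [r₃ sin(θ₃−θ₄)].
Numerator sine = -0.37946; denominator sine = -0.99276.
Result = 0.1055·10.93·(-0.37946) / (0.327·(-0.99276)) = +1.3482 rad/s; magnitude 1.3482 rad/s.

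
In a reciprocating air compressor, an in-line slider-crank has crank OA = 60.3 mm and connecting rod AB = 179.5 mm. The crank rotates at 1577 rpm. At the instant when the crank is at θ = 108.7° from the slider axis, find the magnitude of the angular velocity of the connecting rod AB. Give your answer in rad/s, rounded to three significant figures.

18.8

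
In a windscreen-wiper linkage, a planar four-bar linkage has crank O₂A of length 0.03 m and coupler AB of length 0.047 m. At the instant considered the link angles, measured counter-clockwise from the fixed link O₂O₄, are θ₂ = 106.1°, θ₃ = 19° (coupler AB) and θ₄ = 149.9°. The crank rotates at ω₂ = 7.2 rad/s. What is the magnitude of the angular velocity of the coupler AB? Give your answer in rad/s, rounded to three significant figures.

4.21

ω₂ = 7.2 rad/s
Differentiating the loop-closure r₂e^{iθ₂}+r₃e^{iθ₃}=r₁+r₄e^{iθ₄} gives r₂ω₂e^{iθ₂}+r₃ω₃e^{iθ₃}=r₄ω₄e^{iθ₄}.
Eliminating the other unknown: ω₃ = r₂ω₂ sin(θ₄−θ₂) / [r₃ sin(θ₃−θ₄)].
Numerator sine = +0.69214; denominator sine = -0.75585.
Result = 0.03·7.2·(+0.69214) / (0.047·(-0.75585)) = -4.2084 rad/s; magnitude 4.2084 rad/s.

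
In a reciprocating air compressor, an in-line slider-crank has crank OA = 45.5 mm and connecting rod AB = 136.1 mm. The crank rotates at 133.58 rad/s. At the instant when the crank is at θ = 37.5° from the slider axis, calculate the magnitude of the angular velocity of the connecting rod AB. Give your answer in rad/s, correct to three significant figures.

36.2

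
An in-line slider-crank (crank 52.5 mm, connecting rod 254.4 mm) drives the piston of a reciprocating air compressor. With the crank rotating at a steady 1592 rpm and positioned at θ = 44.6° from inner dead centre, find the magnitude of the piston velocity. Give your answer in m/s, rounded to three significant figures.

ω = 2π·1592/60 = 166.7 rad/s
For an in-line slider-crank, x = r cosθ + √(L² − r² sin²θ), so v = −rω sinθ·[1 + r cosθ/√(L² − r² sin²θ)].
With r = 0.0525 m, L = 0.2544 m, θ = 44.6°: √(L² − r² sin²θ) = 0.25172 m.
v = −0.0525·166.7·0.70215·[1 + 0.0525·0.71203/0.25172] = -7.0582 m/s.
|v| = 7.0582 m/s.

7.06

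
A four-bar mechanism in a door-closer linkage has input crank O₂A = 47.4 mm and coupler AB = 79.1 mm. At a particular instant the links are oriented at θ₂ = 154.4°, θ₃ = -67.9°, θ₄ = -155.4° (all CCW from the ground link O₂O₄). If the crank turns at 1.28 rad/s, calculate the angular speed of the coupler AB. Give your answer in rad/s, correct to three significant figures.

ω₂ = 1.28 rad/s
Differentiating the loop-closure r₂e^{iθ₂}+r₃e^{iθ₃}=r₁+r₄e^{iθ₄} gives r₂ω₂e^{iθ₂}+r₃ω₃e^{iθ₃}=r₄ω₄e^{iθ₄}.
Eliminating the other unknown: ω₃ = r₂ω₂ sin(θ₄−θ₂) / [r₃ sin(θ₃−θ₄)].
Numerator sine = +0.76828; denominator sine = +0.99905.
Result = 0.0474·1.28·(+0.76828) / (0.0791·(+0.99905)) = +0.58986 rad/s; magnitude 0.58986 rad/s.

0.590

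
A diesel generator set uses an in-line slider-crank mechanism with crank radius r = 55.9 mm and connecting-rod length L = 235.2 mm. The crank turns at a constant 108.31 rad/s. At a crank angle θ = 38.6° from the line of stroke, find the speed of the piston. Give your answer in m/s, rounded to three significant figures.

4.49

ω = 108.3 rad/s
For an in-line slider-crank, x = r cosθ + √(L² − r² sin²θ), so v = −rω sinθ·[1 + r cosθ/√(L² − r² sin²θ)].
With r = 0.0559 m, L = 0.2352 m, θ = 38.6°: √(L² − r² sin²θ) = 0.2326 m.
v = −0.0559·108.3·0.62388·[1 + 0.0559·0.78152/0.2326] = -4.4867 m/s.
|v| = 4.4867 m/s.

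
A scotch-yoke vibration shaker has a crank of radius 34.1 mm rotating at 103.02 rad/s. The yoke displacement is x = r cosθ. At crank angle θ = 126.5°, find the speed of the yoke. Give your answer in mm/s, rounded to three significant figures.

2820

ω = 103 rad/s
x = r cosθ ⇒ ẋ = −rω sinθ.
|v| = rω|sinθ| = 0.0341·103·|sin 126.5°| = 2.8239 m/s = 2823.9 mm/s.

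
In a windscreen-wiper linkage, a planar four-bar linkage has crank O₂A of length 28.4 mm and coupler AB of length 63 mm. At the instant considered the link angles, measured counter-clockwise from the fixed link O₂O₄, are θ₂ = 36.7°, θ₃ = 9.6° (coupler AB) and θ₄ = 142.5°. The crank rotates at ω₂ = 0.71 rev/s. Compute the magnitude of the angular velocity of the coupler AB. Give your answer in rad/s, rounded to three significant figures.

2.64

ω₂ = 4.461 rad/s (from 0.71 rev/s).
Differentiating the loop-closure r₂e^{iθ₂}+r₃e^{iθ₃}=r₁+r₄e^{iθ₄} gives r₂ω₂e^{iθ₂}+r₃ω₃e^{iθ₃}=r₄ω₄e^{iθ₄}.
Eliminating the other unknown: ω₃ = r₂ω₂ sin(θ₄−θ₂) / [r₃ sin(θ₃−θ₄)].
Numerator sine = +0.96222; denominator sine = -0.73254.
Result = 0.0284·4.461·(+0.96222) / (0.063·(-0.73254)) = -2.6415 rad/s; magnitude 2.6415 rad/s.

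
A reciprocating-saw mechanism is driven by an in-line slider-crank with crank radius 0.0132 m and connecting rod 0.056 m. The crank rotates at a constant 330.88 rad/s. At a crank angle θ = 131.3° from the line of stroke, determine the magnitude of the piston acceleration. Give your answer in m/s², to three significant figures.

ω = 330.9 rad/s
x(θ) = r cosθ + √(L² − r² sin²θ); with ω constant, a = ω²·d²x/dθ².
d²x/dθ² = −r cosθ − r²(cos2θ)/√u − r⁴ sin²2θ/(4u^{3/2}),  u = L² − r² sin²θ = 0.00303766 m².
Substituting r = 0.0132 m, L = 0.056 m, θ = 131.3°: d²x/dθ² = +0.0090746 m.
a = ω²·d²x/dθ² = (330.9)²·(+0.0090746) = +993.5 m/s²;  |a| = 993.5 m/s².

994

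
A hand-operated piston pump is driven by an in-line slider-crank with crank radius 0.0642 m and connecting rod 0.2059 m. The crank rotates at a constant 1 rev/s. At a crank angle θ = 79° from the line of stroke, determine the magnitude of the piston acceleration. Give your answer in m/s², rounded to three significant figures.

ω = 2π·1 = 6.283 rad/s
x(θ) = r cosθ + √(L² − r² sin²θ); with ω constant, a = ω²·d²x/dθ².
d²x/dθ² = −r cosθ − r²(cos2θ)/√u − r⁴ sin²2θ/(4u^{3/2}),  u = L² − r² sin²θ = 0.0384232 m².
Substituting r = 0.0642 m, L = 0.2059 m, θ = 79°: d²x/dθ² = +0.0071666 m.
a = ω²·d²x/dθ² = (6.283)²·(+0.0071666) = +0.28293 m/s²;  |a| = 0.28293 m/s².

0.283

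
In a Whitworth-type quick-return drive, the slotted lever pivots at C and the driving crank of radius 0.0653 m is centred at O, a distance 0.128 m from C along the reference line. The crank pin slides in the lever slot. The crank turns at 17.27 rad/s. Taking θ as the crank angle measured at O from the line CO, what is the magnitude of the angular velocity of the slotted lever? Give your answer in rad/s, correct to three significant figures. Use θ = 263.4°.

3.05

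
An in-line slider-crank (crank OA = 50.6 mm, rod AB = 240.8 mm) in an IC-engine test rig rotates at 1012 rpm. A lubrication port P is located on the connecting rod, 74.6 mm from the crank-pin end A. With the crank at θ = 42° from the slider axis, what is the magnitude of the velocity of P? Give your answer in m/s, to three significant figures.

4.66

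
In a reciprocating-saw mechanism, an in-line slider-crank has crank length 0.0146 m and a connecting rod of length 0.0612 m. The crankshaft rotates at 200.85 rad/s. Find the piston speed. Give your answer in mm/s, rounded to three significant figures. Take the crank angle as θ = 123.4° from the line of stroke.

2120

ω = 200.8 rad/s
For an in-line slider-crank, x = r cosθ + √(L² − r² sin²θ), so v = −rω sinθ·[1 + r cosθ/√(L² − r² sin²θ)].
With r = 0.0146 m, L = 0.0612 m, θ = 123.4°: √(L² − r² sin²θ) = 0.059974 m.
v = −0.0146·200.8·0.83485·[1 + 0.0146·-0.55048/0.059974] = -2.12 m/s.
|v| = 2.12 m/s = 2120 mm/s.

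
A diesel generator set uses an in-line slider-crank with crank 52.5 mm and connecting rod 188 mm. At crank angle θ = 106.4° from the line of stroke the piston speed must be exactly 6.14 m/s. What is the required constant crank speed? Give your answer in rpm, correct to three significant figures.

1270

For an in-line slider-crank, |v_piston| = rω|sinθ|·[1 + r cosθ/√(L² − r² sin²θ)].
With r = 0.0525 m, L = 0.188 m, θ = 106.4°: the bracketed kinematic factor |dx/dθ| = 0.046242 m.
ω = v/|dx/dθ| = 6.14/0.046242 = 132.78 rad/s.
N = 60ω/(2π) = 1267.9 rpm.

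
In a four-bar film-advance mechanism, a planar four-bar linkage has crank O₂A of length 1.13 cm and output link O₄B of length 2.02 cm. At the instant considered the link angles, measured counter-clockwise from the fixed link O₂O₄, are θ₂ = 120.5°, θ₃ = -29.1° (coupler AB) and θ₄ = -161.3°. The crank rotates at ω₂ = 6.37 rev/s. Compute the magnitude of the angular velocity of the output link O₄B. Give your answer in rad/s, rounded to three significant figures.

15.3

ω₂ = 40.02 rad/s (from 6.37 rev/s).
Differentiating the loop-closure r₂e^{iθ₂}+r₃e^{iθ₃}=r₁+r₄e^{iθ₄} gives r₂ω₂e^{iθ₂}+r₃ω₃e^{iθ₃}=r₄ω₄e^{iθ₄}.
Eliminating the other unknown: ω₄ = r₂ω₂ sin(θ₂−θ₃) / [r₄ sin(θ₄−θ₃)].
Numerator sine = +0.50603; denominator sine = -0.74080.
Result = 0.0113·40.02·(+0.50603) / (0.0202·(-0.74080)) = -15.294 rad/s; magnitude 15.294 rad/s.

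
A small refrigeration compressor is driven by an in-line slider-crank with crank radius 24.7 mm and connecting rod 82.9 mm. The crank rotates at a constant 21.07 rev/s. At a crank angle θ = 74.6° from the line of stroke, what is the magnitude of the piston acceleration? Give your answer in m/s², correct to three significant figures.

ω = 2π·21.1 = 132.4 rad/s
x(θ) = r cosθ + √(L² − r² sin²θ); with ω constant, a = ω²·d²x/dθ².
d²x/dθ² = −r cosθ − r²(cos2θ)/√u − r⁴ sin²2θ/(4u^{3/2}),  u = L² − r² sin²θ = 0.00630534 m².
Substituting r = 0.0247 m, L = 0.0829 m, θ = 74.6°: d²x/dθ² = -8.4429e-06 m.
a = ω²·d²x/dθ² = (132.4)²·(-8.4429e-06) = -0.14797 m/s²;  |a| = 0.14797 m/s².

0.148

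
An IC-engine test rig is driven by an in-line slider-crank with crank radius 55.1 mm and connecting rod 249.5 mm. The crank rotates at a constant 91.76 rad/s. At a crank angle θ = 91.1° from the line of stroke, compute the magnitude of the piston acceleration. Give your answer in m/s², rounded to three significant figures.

ω = 91.76 rad/s
x(θ) = r cosθ + √(L² − r² sin²θ); with ω constant, a = ω²·d²x/dθ².
d²x/dθ² = −r cosθ − r²(cos2θ)/√u − r⁴ sin²2θ/(4u^{3/2}),  u = L² − r² sin²θ = 0.0592154 m².
Substituting r = 0.0551 m, L = 0.2495 m, θ = 91.1°: d²x/dθ² = +0.013525 m.
a = ω²·d²x/dθ² = (91.76)²·(+0.013525) = +113.88 m/s²;  |a| = 113.88 m/s².

114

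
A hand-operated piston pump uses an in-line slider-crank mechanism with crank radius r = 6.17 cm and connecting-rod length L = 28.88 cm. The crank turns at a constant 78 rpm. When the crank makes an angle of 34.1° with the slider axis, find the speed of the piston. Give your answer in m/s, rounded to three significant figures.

ω = 2π·78/60 = 8.168 rad/s
For an in-line slider-crank, x = r cosθ + √(L² − r² sin²θ), so v = −rω sinθ·[1 + r cosθ/√(L² − r² sin²θ)].
With r = 0.0617 m, L = 0.2888 m, θ = 34.1°: √(L² − r² sin²θ) = 0.28672 m.
v = −0.0617·8.168·0.56064·[1 + 0.0617·0.82806/0.28672] = -0.3329 m/s.
|v| = 0.3329 m/s.

0.333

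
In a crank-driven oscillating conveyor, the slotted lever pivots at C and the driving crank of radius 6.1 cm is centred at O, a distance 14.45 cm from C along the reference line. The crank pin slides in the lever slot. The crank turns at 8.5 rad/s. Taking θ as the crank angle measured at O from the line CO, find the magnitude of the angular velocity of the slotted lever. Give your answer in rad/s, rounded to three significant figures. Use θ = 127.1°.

0.971

ω = 8.5 rad/s
Crank pin A relative to C: A = (d + r cosθ, r sinθ); lever angle φ = atan2(r sinθ, d + r cosθ).
Differentiating tanφ: φ̇ = rω(d cosθ + r)/(d² + r² + 2dr cosθ).
d² + r² + 2dr cosθ = |CA|² = 0.0139673 m²;  d cosθ + r = -0.026164 m.
|ω_lever| = |0.061·8.5·-0.026164| / 0.0139673 = 0.97125 rad/s.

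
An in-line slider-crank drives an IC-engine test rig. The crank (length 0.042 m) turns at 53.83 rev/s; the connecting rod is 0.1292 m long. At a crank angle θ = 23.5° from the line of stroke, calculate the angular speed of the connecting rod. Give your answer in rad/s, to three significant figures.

102

ω = 338.2 rad/s (converted from 53.83 rev/s).
The rod makes angle φ with the slider axis where L sinφ = r sinθ; differentiating, L cosφ·φ̇ = r ω cosθ.
L cosφ = √(L² − r² sin²θ) = 0.12811 m.
|ω_rod| = r ω |cosθ| / √(L² − r² sin²θ) = 0.042·338.2·0.91706/0.12811 = 101.69 rad/s.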